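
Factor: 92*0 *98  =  0 = 0^1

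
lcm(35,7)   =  35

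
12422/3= 12422/3 =4140.67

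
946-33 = 913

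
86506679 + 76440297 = 162946976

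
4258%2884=1374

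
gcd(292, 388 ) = 4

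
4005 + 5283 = 9288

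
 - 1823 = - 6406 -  - 4583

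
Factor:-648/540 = - 6/5 = -2^1*3^1*5^( - 1)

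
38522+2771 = 41293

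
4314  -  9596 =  - 5282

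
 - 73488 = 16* ( - 4593)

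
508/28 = 18 + 1/7 = 18.14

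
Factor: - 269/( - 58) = 2^( -1 )*29^( - 1) * 269^1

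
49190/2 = 24595=24595.00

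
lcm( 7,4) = 28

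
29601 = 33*897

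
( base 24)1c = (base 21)1F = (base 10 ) 36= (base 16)24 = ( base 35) 11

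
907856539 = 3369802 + 904486737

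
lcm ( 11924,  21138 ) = 465036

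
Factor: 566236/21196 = 187/7=7^ ( - 1)*11^1 * 17^1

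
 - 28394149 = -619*45871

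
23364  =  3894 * 6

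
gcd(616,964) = 4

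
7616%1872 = 128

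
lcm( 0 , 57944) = 0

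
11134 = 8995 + 2139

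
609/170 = 3 + 99/170 = 3.58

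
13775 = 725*19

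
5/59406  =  5/59406 = 0.00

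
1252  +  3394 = 4646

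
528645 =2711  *195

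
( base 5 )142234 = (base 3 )22011011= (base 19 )G8G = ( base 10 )5944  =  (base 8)13470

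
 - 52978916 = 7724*(-6859) 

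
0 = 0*305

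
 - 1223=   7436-8659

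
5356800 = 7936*675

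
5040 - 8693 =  - 3653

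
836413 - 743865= 92548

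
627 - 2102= - 1475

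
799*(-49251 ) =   -  39351549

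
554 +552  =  1106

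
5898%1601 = 1095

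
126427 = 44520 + 81907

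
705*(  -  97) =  - 68385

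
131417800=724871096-593453296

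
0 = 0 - 0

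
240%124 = 116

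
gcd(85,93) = 1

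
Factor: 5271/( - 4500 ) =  - 1757/1500 = - 2^(-2 )*3^(-1) * 5^ (  -  3)*7^1 * 251^1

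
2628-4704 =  - 2076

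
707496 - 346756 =360740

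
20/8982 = 10/4491 = 0.00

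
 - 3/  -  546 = 1/182 = 0.01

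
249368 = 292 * 854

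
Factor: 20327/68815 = 5^ ( - 1)*13763^(  -  1 ) * 20327^1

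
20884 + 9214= 30098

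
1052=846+206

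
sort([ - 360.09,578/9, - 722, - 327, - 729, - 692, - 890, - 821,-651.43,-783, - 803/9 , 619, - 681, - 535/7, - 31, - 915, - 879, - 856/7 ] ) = [ - 915, - 890, - 879, - 821, - 783,-729, - 722, - 692,-681 , -651.43, - 360.09, - 327, - 856/7, - 803/9, - 535/7, - 31, 578/9 , 619]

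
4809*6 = 28854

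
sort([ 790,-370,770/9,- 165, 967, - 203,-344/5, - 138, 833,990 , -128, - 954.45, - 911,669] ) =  [ - 954.45 ,- 911,-370 , - 203, - 165, - 138, - 128, - 344/5,770/9 , 669,790,  833, 967,990 ]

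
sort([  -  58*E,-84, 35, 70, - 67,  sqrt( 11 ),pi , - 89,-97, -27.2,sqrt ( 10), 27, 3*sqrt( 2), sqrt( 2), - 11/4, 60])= [-58*E, - 97, - 89,-84, - 67,  -  27.2, - 11/4, sqrt(2 ),pi,sqrt( 10),sqrt( 11),3*sqrt( 2),27, 35, 60,70 ]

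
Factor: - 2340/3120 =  - 3/4 = - 2^( - 2 ) * 3^1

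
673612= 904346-230734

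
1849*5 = 9245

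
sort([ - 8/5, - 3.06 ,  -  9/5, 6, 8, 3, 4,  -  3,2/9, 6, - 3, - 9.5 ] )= [ - 9.5 , - 3.06 ,-3,-3,  -  9/5,-8/5, 2/9, 3,4, 6, 6, 8] 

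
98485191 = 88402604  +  10082587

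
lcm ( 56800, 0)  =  0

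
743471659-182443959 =561027700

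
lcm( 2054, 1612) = 127348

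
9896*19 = 188024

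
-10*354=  - 3540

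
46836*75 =3512700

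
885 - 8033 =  - 7148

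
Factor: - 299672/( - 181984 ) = 2^ (  -  2 )*11^ ( - 2 )*797^1 = 797/484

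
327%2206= 327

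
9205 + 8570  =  17775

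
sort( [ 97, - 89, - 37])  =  [ - 89, - 37,97]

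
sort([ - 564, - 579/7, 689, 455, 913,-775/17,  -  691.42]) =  [ - 691.42,- 564 , - 579/7,-775/17,  455,689,913]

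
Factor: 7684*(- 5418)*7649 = -318442494888 = - 2^3*3^2  *  7^1 * 17^1 * 43^1*113^1*7649^1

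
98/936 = 49/468= 0.10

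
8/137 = 8/137 = 0.06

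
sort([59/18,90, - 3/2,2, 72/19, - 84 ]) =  [ - 84, - 3/2, 2, 59/18, 72/19, 90 ] 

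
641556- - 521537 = 1163093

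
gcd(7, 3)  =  1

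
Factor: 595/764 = 2^( - 2 ) * 5^1*7^1  *17^1  *191^( - 1)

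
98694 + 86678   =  185372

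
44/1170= 22/585=   0.04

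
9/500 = 9/500 = 0.02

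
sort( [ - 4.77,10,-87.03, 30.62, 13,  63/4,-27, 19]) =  [-87.03 , - 27 , - 4.77, 10, 13, 63/4,  19,  30.62 ]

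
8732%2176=28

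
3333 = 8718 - 5385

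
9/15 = 3/5 = 0.60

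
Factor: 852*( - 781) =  - 2^2*3^1*11^1*71^2=-  665412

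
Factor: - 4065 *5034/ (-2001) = 6821070/667 = 2^1*3^1 * 5^1 * 23^( - 1 )*29^( - 1) *271^1*839^1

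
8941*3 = 26823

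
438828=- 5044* ( - 87)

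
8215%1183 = 1117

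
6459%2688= 1083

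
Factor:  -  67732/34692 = -3^( - 1 ) * 7^( - 1)*41^1 = - 41/21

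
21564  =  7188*3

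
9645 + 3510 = 13155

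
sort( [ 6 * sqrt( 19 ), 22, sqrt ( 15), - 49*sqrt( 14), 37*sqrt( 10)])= [ -49*sqrt(14), sqrt(15), 22 , 6*sqrt( 19), 37 *sqrt( 10) ] 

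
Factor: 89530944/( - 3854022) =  - 14921824/642337 = - 2^5* 71^(-1)*83^(-1 )*109^( - 1) * 317^1*1471^1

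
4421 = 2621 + 1800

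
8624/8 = 1078 = 1078.00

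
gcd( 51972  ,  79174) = 2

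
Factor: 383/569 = 383^1*569^( - 1)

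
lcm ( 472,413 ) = 3304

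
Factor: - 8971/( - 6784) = 2^( - 7)*53^( - 1 )*8971^1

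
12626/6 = 2104 + 1/3 = 2104.33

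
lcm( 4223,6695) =274495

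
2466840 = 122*20220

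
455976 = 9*50664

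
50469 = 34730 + 15739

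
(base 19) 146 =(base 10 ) 443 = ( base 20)123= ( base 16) 1BB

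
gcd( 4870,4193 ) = 1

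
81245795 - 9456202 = 71789593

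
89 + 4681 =4770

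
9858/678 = 14 + 61/113 = 14.54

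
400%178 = 44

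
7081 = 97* 73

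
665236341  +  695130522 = 1360366863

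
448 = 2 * 224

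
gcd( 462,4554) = 66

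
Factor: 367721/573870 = 2^( - 1)*3^(-1) *5^(-1 )*11^( - 1)*37^( - 1 )*47^ (-1)*367721^1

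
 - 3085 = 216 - 3301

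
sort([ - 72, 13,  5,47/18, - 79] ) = [ -79 ,- 72 , 47/18, 5, 13]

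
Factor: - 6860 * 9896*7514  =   - 2^6*5^1 *7^3*13^1*17^2*1237^1 = - 510099611840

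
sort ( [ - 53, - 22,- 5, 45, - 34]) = [ - 53,-34, - 22, - 5, 45] 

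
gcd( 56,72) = 8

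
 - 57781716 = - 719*80364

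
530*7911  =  4192830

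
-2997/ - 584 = 5 + 77/584 = 5.13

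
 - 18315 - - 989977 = 971662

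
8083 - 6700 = 1383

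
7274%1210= 14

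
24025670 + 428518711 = 452544381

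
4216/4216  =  1 = 1.00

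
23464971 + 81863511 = 105328482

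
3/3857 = 3/3857 = 0.00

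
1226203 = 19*64537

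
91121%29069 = 3914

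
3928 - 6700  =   - 2772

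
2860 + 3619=6479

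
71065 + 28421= 99486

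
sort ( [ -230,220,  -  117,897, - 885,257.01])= [ - 885, -230, - 117, 220,257.01,897]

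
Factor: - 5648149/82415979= -3^( - 2 )  *  13^2 *19^1*59^( - 1) * 1759^1*155209^ (  -  1)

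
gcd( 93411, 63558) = 963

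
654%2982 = 654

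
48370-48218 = 152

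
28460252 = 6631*4292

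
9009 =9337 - 328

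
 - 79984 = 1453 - 81437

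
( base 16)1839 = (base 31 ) 6E1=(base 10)6201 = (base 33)5MU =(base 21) e16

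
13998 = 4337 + 9661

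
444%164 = 116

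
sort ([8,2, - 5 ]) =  [-5 , 2,  8]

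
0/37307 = 0 = 0.00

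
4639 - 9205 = - 4566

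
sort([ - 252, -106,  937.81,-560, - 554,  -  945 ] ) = [-945 , - 560 , - 554 ,  -  252, - 106, 937.81]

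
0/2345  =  0 = 0.00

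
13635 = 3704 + 9931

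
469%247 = 222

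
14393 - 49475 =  - 35082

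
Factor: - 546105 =  -  3^1*5^1*7^2*743^1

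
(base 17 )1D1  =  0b111111111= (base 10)511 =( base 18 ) 1A7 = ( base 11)425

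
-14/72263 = -1 + 72249/72263 = - 0.00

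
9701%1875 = 326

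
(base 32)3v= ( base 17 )78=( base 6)331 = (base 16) 7F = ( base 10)127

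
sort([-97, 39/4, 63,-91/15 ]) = [  -  97, - 91/15,  39/4, 63 ]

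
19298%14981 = 4317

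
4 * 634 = 2536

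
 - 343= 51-394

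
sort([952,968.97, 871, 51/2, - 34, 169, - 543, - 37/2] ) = [ - 543, - 34, - 37/2,51/2,169,871, 952, 968.97] 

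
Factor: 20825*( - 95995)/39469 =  - 5^3*7^2*17^1*29^( - 1)*73^1*263^1*1361^( - 1) = - 1999095875/39469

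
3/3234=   1/1078 = 0.00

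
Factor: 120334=2^1*60167^1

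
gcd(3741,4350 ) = 87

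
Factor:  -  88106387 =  - 61^1*233^1*6199^1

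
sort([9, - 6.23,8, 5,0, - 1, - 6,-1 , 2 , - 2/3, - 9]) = [-9,-6.23,-6, - 1, -1, - 2/3,0,2,5 , 8,9 ]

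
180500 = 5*36100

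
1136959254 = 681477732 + 455481522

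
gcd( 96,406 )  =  2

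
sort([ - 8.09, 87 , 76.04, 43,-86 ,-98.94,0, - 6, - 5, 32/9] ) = [ - 98.94, - 86, - 8.09, - 6, - 5,0,32/9,  43,76.04  ,  87]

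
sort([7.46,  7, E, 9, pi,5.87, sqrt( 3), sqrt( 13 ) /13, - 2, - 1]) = [ - 2, -1, sqrt( 13 )/13, sqrt( 3 ),E,pi,5.87, 7,  7.46,9]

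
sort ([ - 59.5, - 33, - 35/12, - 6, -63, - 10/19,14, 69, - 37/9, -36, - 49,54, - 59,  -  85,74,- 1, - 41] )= [ - 85, - 63, - 59.5,  -  59, - 49, - 41,  -  36, - 33 , - 6 , - 37/9, - 35/12, - 1, - 10/19,14,54,69 , 74]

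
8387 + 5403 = 13790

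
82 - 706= - 624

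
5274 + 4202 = 9476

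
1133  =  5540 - 4407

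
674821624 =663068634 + 11752990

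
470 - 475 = -5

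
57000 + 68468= 125468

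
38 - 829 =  - 791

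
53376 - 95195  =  -41819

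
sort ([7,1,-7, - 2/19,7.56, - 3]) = [-7,  -  3,-2/19,1, 7,  7.56] 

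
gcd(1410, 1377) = 3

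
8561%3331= 1899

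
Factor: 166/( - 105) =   -  2^1 *3^( - 1 )*5^(-1)*7^ ( - 1)*83^1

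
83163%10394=11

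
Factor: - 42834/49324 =-2^(-1)*3^1*11^1*19^( - 1 )  =  - 33/38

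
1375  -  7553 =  - 6178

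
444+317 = 761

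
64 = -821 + 885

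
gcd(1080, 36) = 36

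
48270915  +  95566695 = 143837610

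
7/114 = 7/114 =0.06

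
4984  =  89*56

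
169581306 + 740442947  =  910024253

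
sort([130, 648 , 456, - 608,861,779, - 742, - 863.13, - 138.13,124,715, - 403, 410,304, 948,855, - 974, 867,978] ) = [ - 974, - 863.13, - 742, - 608, - 403, - 138.13 , 124,  130 , 304, 410,456,648, 715,779,  855,861, 867, 948,978] 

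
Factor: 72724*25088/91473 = 1824499712/91473 = 2^11*3^( - 1 ) *7^2*18181^1*30491^(-1 )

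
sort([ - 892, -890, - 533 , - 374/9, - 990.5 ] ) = [ - 990.5, - 892, - 890,-533, - 374/9]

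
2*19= 38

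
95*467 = 44365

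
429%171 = 87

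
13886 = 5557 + 8329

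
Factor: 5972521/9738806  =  2^ ( - 1)*7^( - 1)*11^(  -  2 )*29^1 * 5749^ ( - 1)* 205949^1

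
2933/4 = 733 + 1/4 = 733.25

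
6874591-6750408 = 124183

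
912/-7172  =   - 1 + 1565/1793=- 0.13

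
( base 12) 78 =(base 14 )68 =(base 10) 92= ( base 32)2s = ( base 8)134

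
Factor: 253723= 349^1 * 727^1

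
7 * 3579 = 25053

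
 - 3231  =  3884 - 7115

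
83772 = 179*468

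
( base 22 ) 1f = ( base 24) 1d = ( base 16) 25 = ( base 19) 1i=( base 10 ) 37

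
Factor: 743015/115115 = 71/11 = 11^( - 1 )*71^1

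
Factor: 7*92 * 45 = 28980 = 2^2*3^2 * 5^1*7^1 * 23^1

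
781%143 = 66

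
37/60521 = 37/60521 = 0.00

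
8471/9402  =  8471/9402 = 0.90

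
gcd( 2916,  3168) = 36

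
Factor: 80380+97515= 177895 = 5^1*47^1*757^1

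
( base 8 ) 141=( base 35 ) 2R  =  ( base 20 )4h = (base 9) 117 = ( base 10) 97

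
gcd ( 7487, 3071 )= 1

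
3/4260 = 1/1420=0.00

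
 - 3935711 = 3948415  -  7884126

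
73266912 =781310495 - 708043583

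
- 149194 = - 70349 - 78845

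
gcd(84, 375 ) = 3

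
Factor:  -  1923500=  - 2^2*5^3*3847^1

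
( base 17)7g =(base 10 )135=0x87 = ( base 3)12000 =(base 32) 47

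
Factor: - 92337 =-3^1*7^1*4397^1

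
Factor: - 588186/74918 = - 369/47 =- 3^2*41^1*47^( - 1)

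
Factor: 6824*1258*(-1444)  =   -12396150848 = - 2^6*17^1* 19^2*37^1 * 853^1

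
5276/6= 2638/3 = 879.33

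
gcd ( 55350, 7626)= 246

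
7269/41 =177+12/41=177.29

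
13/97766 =13/97766= 0.00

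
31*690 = 21390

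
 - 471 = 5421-5892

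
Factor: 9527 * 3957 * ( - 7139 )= - 3^1*7^1*11^2*59^1*1319^1*1361^1 = - 269128442121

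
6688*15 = 100320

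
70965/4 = 17741 + 1/4= 17741.25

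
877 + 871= 1748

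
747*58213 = 43485111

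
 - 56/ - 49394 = 28/24697= 0.00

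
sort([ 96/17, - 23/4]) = [-23/4, 96/17 ] 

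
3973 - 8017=-4044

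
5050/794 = 2525/397= 6.36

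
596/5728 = 149/1432 = 0.10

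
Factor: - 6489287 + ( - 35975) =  - 2^1*373^1 * 8747^1 = -6525262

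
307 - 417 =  -110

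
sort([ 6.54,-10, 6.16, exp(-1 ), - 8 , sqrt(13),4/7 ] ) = [-10 , - 8,exp (-1 ), 4/7,sqrt( 13 ) , 6.16,  6.54] 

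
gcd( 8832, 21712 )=368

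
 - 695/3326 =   -  1  +  2631/3326 = - 0.21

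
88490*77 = 6813730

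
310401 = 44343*7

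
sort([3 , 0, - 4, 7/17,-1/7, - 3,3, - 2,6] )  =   [-4, - 3, - 2, - 1/7, 0  ,  7/17,  3, 3, 6]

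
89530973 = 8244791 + 81286182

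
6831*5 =34155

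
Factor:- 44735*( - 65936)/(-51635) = - 2^4*13^1  *317^1*389^1*449^( - 1) = - 25649104/449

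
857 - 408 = 449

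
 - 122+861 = 739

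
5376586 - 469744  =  4906842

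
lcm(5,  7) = 35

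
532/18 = 266/9=29.56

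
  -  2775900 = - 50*55518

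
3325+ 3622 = 6947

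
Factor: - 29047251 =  - 3^1*281^1*34457^1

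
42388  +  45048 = 87436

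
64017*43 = 2752731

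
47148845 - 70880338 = -23731493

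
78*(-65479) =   -  5107362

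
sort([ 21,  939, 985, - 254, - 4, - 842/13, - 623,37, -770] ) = [- 770,-623, - 254, -842/13,-4  ,  21,37,  939,  985]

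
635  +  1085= 1720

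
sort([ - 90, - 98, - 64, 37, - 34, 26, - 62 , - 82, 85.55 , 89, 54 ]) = [ - 98,-90, - 82,-64, - 62, - 34, 26,  37, 54, 85.55, 89 ]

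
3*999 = 2997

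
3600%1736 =128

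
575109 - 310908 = 264201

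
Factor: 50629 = 197^1*257^1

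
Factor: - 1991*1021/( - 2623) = 2032811/2623 = 11^1 * 43^( - 1 )*61^( - 1)*181^1*1021^1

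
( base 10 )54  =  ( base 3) 2000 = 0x36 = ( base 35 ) 1J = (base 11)4A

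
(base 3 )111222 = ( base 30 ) ch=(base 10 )377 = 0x179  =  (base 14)1CD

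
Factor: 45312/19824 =2^4*7^( - 1 ) = 16/7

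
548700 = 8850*62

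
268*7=1876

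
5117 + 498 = 5615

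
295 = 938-643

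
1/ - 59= - 1/59=-0.02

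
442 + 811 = 1253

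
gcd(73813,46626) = 1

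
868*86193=74815524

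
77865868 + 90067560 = 167933428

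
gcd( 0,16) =16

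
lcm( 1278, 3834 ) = 3834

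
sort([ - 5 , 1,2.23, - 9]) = [ - 9, - 5,1,2.23]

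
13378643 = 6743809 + 6634834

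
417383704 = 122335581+295048123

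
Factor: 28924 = 2^2*7^1*1033^1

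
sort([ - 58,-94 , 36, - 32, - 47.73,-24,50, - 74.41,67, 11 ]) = [ -94, - 74.41, - 58, - 47.73, - 32, - 24,11,  36, 50, 67 ]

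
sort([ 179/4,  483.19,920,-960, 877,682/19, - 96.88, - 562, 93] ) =[  -  960,-562, - 96.88, 682/19,179/4 , 93,483.19, 877,920]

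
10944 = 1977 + 8967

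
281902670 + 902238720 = 1184141390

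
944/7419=944/7419 = 0.13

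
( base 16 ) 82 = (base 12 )AA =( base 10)130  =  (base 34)3s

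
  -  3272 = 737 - 4009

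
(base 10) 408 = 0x198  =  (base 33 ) cc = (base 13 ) 255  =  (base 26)FI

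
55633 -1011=54622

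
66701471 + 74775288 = 141476759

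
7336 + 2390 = 9726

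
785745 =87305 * 9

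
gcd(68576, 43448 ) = 8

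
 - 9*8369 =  - 75321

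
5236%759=682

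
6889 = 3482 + 3407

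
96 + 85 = 181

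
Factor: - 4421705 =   -  5^1*884341^1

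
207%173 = 34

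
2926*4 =11704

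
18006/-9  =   - 2001 + 1/3  =  -  2000.67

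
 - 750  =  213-963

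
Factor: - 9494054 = -2^1 *743^1*6389^1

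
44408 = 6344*7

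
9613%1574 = 169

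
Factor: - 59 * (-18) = 1062 = 2^1* 3^2*59^1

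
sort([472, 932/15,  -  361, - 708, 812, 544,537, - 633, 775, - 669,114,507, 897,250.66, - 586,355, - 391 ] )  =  [ - 708, - 669,-633, - 586, - 391, - 361,932/15,114,250.66,355,472,507, 537,544 , 775,  812,897]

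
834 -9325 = -8491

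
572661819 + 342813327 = 915475146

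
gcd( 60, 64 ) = 4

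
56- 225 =-169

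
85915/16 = 85915/16 = 5369.69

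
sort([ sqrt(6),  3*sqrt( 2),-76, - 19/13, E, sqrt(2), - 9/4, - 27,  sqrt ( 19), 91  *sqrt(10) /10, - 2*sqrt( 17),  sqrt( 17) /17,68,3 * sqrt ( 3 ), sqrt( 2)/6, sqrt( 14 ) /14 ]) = [ -76, -27,  -  2*sqrt( 17), - 9/4, - 19/13, sqrt( 2)/6,  sqrt(17)/17,sqrt( 14)/14, sqrt( 2 ), sqrt( 6),E, 3*sqrt( 2),  sqrt( 19),3*sqrt( 3),91*sqrt (10) /10,68 ] 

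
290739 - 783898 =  - 493159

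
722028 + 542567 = 1264595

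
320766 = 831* 386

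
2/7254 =1/3627 =0.00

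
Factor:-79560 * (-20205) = 1607509800= 2^3 * 3^4 * 5^2*13^1*17^1 * 449^1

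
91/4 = 22 + 3/4 = 22.75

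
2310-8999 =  - 6689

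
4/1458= 2/729 = 0.00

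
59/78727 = 59/78727  =  0.00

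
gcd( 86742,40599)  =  9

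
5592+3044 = 8636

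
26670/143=26670/143 = 186.50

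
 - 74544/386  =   - 194 + 170/193= - 193.12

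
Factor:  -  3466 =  - 2^1*1733^1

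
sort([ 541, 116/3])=[116/3, 541]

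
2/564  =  1/282  =  0.00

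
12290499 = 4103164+8187335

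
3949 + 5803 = 9752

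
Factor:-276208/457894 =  -2^3*61^1 * 809^( - 1) = - 488/809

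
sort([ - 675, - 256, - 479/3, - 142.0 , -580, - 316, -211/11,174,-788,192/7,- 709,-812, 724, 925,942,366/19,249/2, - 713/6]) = [  -  812,-788, - 709,-675,  -  580, - 316, - 256, - 479/3, - 142.0,-713/6, - 211/11, 366/19, 192/7 , 249/2,  174, 724,925, 942]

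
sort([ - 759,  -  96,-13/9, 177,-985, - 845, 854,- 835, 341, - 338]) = [-985, - 845, - 835,  -  759, - 338,-96,-13/9, 177,341,854 ]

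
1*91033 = 91033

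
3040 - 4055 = -1015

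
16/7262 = 8/3631 =0.00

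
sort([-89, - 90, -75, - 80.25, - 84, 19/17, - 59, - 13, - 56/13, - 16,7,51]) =[ - 90,  -  89, - 84, -80.25, - 75, - 59 , - 16, - 13,  -  56/13,19/17, 7,51]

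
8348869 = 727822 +7621047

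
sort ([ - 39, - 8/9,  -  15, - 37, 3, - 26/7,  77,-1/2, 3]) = [ - 39, - 37, - 15, - 26/7, - 8/9, - 1/2, 3,  3, 77 ]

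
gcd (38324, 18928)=52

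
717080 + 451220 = 1168300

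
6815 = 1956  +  4859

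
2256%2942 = 2256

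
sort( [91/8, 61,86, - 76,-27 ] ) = [ - 76, - 27,91/8, 61,86 ]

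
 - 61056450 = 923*( - 66150)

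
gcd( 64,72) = 8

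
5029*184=925336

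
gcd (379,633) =1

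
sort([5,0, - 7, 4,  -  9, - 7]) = [ - 9,  -  7 , - 7, 0, 4,5]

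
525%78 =57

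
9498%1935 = 1758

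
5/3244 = 5/3244=0.00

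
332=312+20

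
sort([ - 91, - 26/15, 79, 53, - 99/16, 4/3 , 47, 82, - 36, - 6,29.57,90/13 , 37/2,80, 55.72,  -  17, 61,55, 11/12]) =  [ - 91, - 36,-17, - 99/16, - 6, - 26/15, 11/12, 4/3, 90/13,37/2, 29.57, 47, 53,55, 55.72,61,79,80, 82]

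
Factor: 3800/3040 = 2^( - 2 )*5^1 = 5/4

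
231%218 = 13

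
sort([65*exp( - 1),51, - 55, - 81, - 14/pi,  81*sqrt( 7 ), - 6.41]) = [ - 81 ,-55, - 6.41,-14/pi,65*exp( - 1 ), 51,81*sqrt(7 ) ]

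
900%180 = 0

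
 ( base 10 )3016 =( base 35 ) 2G6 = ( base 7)11536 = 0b101111001000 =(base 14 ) 1156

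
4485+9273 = 13758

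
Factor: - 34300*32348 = -2^4*5^2*7^3*8087^1   =  -1109536400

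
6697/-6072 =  -2 + 5447/6072 = - 1.10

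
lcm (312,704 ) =27456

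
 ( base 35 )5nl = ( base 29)87k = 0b1101100100111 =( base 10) 6951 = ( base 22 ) e7l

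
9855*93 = 916515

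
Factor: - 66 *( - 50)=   3300 = 2^2*3^1*5^2*11^1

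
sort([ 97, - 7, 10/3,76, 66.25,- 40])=[ - 40, - 7, 10/3, 66.25, 76,97 ] 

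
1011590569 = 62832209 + 948758360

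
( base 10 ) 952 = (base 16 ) 3b8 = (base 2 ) 1110111000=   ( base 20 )27C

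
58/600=29/300 = 0.10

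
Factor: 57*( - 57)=-3249 = - 3^2*19^2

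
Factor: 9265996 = 2^2*19^1*121921^1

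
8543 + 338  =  8881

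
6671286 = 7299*914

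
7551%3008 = 1535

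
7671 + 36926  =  44597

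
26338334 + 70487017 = 96825351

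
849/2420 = 849/2420  =  0.35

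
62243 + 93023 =155266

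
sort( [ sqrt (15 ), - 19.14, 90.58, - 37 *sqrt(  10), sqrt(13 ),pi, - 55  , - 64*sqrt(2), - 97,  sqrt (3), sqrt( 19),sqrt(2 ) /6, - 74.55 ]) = [ - 37 * sqrt ( 10), - 97 , - 64*sqrt( 2 ),-74.55,-55, - 19.14,sqrt(2 )/6, sqrt( 3), pi,  sqrt(13 ), sqrt(15),sqrt(19), 90.58] 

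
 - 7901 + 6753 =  - 1148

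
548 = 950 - 402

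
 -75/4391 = -1+4316/4391  =  -0.02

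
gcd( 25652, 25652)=25652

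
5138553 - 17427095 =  - 12288542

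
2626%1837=789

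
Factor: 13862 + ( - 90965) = -77103 = - 3^2 * 13^1*659^1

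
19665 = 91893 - 72228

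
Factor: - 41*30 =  - 2^1*3^1*5^1*41^1 = - 1230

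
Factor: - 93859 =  - 47^1*1997^1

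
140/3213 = 20/459 = 0.04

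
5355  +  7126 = 12481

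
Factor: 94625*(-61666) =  - 2^1* 5^3 * 11^1 * 757^1*2803^1  =  -5835145250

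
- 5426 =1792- 7218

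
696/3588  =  58/299 = 0.19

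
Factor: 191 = 191^1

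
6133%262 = 107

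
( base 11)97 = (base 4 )1222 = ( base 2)1101010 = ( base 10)106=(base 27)3P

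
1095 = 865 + 230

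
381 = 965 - 584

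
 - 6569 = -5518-1051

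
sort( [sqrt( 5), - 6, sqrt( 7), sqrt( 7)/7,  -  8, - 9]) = [ - 9  , - 8 ,-6,  sqrt( 7 )/7, sqrt( 5), sqrt( 7)] 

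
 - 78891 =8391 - 87282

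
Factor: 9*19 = 171=3^2*19^1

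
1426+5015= 6441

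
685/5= 137 = 137.00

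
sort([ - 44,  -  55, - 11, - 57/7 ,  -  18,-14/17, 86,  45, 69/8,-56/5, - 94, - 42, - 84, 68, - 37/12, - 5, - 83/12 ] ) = [  -  94, - 84, - 55, - 44, - 42,-18, - 56/5  , - 11, - 57/7, - 83/12, - 5, - 37/12, - 14/17, 69/8,45, 68, 86 ] 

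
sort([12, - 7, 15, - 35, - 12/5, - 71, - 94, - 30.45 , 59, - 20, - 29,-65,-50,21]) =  [ - 94,-71, - 65 , - 50, - 35, - 30.45  , - 29,-20, - 7, - 12/5  ,  12,15, 21, 59]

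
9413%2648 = 1469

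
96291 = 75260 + 21031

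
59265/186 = 318  +  39/62 = 318.63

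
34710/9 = 3856 + 2/3 = 3856.67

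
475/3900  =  19/156 = 0.12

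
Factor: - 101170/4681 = - 2^1*5^1*31^( - 1) * 67^1 = - 670/31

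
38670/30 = 1289 = 1289.00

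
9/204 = 3/68 =0.04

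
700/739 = 700/739  =  0.95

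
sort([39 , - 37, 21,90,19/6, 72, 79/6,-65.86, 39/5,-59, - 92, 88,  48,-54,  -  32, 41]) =[ - 92,  -  65.86,- 59, - 54, - 37, - 32, 19/6, 39/5,  79/6, 21, 39, 41, 48,72, 88, 90 ] 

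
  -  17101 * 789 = -13492689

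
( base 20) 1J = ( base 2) 100111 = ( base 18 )23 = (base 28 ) 1b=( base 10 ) 39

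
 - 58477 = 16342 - 74819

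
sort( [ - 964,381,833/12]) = [ - 964,833/12, 381]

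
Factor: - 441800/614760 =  - 3^(  -  1 )*5^1  *  47^1*109^( - 1 ) = - 235/327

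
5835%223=37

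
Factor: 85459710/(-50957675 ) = -2^1  *  3^1*5^( - 1)*7^1*406951^1*2038307^(-1 )  =  - 17091942/10191535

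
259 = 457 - 198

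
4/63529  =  4/63529=0.00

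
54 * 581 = 31374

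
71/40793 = 71/40793 = 0.00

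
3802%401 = 193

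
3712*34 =126208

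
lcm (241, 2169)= 2169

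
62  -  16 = 46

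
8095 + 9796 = 17891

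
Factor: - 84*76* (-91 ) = 2^4*3^1*7^2*13^1*19^1 = 580944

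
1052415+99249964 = 100302379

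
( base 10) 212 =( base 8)324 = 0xd4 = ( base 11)183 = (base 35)62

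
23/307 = 23/307  =  0.07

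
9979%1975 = 104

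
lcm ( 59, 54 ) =3186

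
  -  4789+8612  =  3823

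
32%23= 9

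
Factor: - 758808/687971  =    -  2^3*3^4*19^( - 1)*1171^1*36209^(  -  1)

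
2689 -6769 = -4080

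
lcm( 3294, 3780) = 230580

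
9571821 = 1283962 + 8287859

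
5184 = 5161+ 23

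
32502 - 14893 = 17609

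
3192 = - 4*( - 798)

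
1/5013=1/5013  =  0.00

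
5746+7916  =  13662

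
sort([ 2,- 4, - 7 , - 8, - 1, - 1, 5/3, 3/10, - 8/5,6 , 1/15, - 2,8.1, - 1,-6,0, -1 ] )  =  [-8, - 7, - 6, - 4,  -  2, - 8/5,  -  1,- 1 , - 1, - 1  ,  0,1/15,3/10, 5/3, 2,6, 8.1 ]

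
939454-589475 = 349979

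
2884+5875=8759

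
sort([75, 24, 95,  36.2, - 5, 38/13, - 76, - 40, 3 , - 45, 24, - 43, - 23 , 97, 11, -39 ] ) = [ - 76, - 45, - 43, - 40, - 39, - 23, - 5 , 38/13 , 3,11, 24, 24,36.2, 75, 95, 97]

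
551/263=2+25/263= 2.10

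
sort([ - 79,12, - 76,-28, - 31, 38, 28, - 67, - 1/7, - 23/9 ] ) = [- 79, - 76, - 67, - 31,-28, -23/9, - 1/7, 12, 28,38]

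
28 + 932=960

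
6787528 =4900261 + 1887267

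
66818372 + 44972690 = 111791062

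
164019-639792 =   -  475773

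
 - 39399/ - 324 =121+65/108= 121.60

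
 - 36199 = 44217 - 80416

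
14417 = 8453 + 5964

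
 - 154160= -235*656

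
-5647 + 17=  - 5630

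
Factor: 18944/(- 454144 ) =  - 37^1*887^( - 1) = - 37/887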